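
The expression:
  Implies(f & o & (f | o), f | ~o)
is always true.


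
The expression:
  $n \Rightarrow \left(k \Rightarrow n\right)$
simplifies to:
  $\text{True}$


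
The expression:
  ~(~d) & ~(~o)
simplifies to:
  d & o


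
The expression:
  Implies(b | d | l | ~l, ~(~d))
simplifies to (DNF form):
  d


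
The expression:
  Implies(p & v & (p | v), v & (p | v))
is always true.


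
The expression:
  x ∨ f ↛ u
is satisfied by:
  {x: True, f: True, u: False}
  {x: True, u: False, f: False}
  {x: True, f: True, u: True}
  {x: True, u: True, f: False}
  {f: True, u: False, x: False}


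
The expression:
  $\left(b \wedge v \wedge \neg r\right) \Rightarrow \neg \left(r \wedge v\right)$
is always true.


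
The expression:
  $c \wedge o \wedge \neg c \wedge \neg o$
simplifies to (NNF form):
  $\text{False}$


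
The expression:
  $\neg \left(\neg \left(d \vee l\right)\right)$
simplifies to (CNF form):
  $d \vee l$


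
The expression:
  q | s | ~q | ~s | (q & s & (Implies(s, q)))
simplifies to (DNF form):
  True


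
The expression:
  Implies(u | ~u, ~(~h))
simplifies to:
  h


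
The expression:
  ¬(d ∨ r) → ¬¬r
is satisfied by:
  {r: True, d: True}
  {r: True, d: False}
  {d: True, r: False}


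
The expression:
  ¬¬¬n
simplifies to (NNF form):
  ¬n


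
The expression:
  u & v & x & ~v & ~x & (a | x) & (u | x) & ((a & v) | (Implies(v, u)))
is never true.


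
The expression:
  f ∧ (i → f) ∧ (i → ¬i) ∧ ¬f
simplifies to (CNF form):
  False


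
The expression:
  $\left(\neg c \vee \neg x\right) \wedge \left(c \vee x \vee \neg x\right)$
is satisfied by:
  {c: False, x: False}
  {x: True, c: False}
  {c: True, x: False}


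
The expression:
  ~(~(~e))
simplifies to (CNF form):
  ~e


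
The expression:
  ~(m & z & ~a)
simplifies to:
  a | ~m | ~z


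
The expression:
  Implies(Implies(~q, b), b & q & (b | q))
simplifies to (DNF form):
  (b & q) | (~b & ~q)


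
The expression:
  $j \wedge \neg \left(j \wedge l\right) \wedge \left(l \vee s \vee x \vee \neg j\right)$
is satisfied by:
  {j: True, x: True, s: True, l: False}
  {j: True, x: True, s: False, l: False}
  {j: True, s: True, x: False, l: False}


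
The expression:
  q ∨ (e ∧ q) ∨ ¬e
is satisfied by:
  {q: True, e: False}
  {e: False, q: False}
  {e: True, q: True}


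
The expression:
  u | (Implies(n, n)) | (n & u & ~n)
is always true.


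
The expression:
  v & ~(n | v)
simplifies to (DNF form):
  False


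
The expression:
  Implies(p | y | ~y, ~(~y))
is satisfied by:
  {y: True}


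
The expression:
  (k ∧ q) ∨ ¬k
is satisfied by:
  {q: True, k: False}
  {k: False, q: False}
  {k: True, q: True}


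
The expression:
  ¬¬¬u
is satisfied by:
  {u: False}


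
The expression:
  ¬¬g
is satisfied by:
  {g: True}


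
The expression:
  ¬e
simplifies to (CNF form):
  ¬e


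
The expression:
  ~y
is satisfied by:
  {y: False}


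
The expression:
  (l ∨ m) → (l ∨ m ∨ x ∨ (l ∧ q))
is always true.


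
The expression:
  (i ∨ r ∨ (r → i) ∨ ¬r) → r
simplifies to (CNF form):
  r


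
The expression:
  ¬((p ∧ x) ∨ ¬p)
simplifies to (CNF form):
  p ∧ ¬x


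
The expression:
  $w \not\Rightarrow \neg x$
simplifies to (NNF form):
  $w \wedge x$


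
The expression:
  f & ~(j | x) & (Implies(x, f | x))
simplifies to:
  f & ~j & ~x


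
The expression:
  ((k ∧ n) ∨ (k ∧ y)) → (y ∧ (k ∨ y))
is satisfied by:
  {y: True, k: False, n: False}
  {k: False, n: False, y: False}
  {y: True, n: True, k: False}
  {n: True, k: False, y: False}
  {y: True, k: True, n: False}
  {k: True, y: False, n: False}
  {y: True, n: True, k: True}


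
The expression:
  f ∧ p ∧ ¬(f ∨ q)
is never true.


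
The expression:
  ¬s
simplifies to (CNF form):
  ¬s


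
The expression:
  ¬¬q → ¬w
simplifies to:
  ¬q ∨ ¬w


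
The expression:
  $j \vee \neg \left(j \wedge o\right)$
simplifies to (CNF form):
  $\text{True}$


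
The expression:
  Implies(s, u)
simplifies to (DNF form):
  u | ~s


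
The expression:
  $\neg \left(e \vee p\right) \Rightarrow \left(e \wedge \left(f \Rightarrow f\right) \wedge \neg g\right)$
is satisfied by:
  {e: True, p: True}
  {e: True, p: False}
  {p: True, e: False}


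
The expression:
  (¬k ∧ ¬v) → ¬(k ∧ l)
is always true.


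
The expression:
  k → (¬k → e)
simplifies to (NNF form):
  True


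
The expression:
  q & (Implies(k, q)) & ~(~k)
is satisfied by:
  {q: True, k: True}


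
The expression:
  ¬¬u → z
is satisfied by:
  {z: True, u: False}
  {u: False, z: False}
  {u: True, z: True}


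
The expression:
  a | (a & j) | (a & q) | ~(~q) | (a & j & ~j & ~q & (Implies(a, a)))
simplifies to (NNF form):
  a | q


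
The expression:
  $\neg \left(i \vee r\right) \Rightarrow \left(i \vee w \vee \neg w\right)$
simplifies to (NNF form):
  $\text{True}$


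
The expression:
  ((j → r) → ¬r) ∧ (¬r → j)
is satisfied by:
  {j: True, r: False}


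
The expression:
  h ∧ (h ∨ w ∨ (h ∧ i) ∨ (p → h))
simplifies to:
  h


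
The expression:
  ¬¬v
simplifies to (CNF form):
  v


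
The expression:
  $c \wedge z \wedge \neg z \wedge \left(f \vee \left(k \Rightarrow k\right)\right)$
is never true.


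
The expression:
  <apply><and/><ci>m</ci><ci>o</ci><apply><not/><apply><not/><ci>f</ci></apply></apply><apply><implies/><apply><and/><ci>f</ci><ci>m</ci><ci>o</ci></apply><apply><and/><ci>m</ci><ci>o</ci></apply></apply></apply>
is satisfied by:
  {m: True, f: True, o: True}


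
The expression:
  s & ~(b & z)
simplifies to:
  s & (~b | ~z)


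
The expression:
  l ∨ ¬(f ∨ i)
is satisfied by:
  {l: True, i: False, f: False}
  {f: True, l: True, i: False}
  {l: True, i: True, f: False}
  {f: True, l: True, i: True}
  {f: False, i: False, l: False}


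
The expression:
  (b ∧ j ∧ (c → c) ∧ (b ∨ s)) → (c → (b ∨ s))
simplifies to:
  True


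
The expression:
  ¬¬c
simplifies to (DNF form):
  c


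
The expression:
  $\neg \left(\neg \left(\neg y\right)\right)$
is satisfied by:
  {y: False}


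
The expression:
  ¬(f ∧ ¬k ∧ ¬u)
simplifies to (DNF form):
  k ∨ u ∨ ¬f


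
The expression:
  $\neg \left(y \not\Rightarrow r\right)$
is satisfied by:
  {r: True, y: False}
  {y: False, r: False}
  {y: True, r: True}


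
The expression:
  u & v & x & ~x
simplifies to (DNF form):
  False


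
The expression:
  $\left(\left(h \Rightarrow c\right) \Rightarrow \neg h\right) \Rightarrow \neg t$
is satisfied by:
  {h: True, c: True, t: False}
  {h: True, c: False, t: False}
  {c: True, h: False, t: False}
  {h: False, c: False, t: False}
  {t: True, h: True, c: True}


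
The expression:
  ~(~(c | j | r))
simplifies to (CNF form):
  c | j | r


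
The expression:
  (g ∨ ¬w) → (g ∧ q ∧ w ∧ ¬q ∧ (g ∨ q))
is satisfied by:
  {w: True, g: False}


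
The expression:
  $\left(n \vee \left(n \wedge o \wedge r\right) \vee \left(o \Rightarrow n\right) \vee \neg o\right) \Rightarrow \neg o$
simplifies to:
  $\neg n \vee \neg o$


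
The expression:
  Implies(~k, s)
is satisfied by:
  {k: True, s: True}
  {k: True, s: False}
  {s: True, k: False}


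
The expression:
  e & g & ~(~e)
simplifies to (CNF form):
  e & g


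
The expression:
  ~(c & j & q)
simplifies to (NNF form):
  ~c | ~j | ~q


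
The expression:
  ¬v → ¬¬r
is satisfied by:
  {r: True, v: True}
  {r: True, v: False}
  {v: True, r: False}


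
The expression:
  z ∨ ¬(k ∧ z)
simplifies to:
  True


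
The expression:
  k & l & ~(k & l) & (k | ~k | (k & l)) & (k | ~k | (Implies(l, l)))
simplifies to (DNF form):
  False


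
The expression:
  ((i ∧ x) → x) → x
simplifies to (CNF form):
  x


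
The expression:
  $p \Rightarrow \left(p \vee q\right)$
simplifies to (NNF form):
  $\text{True}$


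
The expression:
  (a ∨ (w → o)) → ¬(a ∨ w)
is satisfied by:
  {w: False, a: False, o: False}
  {o: True, w: False, a: False}
  {w: True, o: False, a: False}


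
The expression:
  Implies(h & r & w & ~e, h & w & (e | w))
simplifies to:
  True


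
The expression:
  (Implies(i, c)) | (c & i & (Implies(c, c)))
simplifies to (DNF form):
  c | ~i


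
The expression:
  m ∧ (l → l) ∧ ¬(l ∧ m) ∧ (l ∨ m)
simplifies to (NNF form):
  m ∧ ¬l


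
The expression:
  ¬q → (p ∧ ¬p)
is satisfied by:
  {q: True}


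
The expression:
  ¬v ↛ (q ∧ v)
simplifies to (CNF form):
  ¬v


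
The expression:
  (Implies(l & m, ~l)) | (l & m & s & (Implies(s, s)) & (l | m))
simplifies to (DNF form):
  s | ~l | ~m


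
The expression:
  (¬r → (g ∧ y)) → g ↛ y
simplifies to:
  (g ∧ ¬y) ∨ (¬g ∧ ¬r)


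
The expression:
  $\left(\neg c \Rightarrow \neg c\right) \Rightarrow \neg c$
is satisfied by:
  {c: False}


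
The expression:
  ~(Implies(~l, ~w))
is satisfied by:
  {w: True, l: False}


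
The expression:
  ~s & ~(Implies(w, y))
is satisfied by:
  {w: True, y: False, s: False}


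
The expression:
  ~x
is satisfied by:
  {x: False}


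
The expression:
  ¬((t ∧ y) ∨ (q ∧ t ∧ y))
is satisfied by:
  {t: False, y: False}
  {y: True, t: False}
  {t: True, y: False}


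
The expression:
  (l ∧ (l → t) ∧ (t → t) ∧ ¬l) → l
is always true.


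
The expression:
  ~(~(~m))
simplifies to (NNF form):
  ~m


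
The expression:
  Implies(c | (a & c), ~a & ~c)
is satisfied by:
  {c: False}


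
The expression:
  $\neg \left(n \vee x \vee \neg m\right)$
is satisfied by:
  {m: True, n: False, x: False}


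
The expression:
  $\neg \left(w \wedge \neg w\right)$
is always true.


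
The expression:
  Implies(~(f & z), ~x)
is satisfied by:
  {f: True, z: True, x: False}
  {f: True, z: False, x: False}
  {z: True, f: False, x: False}
  {f: False, z: False, x: False}
  {x: True, f: True, z: True}


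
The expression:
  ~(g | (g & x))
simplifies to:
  ~g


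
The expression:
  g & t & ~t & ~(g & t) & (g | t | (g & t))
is never true.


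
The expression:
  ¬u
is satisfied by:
  {u: False}


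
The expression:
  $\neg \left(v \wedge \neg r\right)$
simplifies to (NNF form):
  $r \vee \neg v$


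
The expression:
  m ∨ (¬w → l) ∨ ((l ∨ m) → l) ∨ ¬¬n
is always true.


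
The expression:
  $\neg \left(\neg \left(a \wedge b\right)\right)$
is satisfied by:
  {a: True, b: True}


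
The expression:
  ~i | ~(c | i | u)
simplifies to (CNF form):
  ~i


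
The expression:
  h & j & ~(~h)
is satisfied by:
  {h: True, j: True}


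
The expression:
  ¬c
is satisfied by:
  {c: False}


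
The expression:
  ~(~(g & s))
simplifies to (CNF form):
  g & s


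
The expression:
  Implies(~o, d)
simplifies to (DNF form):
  d | o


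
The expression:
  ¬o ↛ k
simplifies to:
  ¬k ∧ ¬o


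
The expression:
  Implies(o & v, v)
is always true.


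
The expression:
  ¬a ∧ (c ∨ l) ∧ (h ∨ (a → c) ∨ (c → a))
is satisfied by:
  {c: True, l: True, a: False}
  {c: True, l: False, a: False}
  {l: True, c: False, a: False}


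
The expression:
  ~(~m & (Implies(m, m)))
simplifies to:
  m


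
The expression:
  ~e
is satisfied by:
  {e: False}


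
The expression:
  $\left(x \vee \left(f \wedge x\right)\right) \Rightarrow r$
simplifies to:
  $r \vee \neg x$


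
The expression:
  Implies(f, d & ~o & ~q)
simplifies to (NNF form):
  ~f | (d & ~o & ~q)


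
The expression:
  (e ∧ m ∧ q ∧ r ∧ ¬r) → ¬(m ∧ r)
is always true.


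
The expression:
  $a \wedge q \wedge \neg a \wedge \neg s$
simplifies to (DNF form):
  $\text{False}$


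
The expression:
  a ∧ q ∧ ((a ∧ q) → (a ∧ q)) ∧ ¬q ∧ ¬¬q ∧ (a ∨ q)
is never true.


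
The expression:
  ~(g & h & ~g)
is always true.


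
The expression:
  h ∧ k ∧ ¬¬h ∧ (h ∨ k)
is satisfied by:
  {h: True, k: True}


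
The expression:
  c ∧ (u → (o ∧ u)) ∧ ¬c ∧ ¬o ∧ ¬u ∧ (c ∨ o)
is never true.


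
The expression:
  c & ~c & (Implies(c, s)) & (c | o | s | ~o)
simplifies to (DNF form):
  False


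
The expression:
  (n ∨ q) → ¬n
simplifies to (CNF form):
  ¬n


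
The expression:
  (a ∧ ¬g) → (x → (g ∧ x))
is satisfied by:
  {g: True, x: False, a: False}
  {x: False, a: False, g: False}
  {a: True, g: True, x: False}
  {a: True, x: False, g: False}
  {g: True, x: True, a: False}
  {x: True, g: False, a: False}
  {a: True, x: True, g: True}


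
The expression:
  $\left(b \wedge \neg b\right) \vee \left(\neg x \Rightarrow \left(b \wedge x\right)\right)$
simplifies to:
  $x$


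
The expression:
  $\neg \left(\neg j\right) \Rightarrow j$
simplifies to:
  $\text{True}$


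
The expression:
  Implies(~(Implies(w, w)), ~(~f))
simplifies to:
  True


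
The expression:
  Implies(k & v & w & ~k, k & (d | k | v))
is always true.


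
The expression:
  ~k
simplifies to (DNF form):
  ~k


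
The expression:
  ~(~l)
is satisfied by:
  {l: True}


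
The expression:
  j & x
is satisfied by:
  {j: True, x: True}


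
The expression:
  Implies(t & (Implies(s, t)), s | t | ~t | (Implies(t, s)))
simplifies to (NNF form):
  True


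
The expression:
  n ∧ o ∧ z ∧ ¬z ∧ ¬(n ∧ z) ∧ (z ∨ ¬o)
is never true.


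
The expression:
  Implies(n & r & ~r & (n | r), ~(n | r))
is always true.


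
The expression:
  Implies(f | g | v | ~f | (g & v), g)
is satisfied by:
  {g: True}


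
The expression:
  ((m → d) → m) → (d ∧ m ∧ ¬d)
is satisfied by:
  {m: False}


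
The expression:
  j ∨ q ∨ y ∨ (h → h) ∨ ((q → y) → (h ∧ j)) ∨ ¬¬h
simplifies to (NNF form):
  True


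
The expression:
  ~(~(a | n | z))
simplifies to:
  a | n | z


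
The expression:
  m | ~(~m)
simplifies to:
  m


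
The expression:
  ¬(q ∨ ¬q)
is never true.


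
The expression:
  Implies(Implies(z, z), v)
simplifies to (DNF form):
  v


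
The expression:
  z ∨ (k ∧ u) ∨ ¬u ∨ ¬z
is always true.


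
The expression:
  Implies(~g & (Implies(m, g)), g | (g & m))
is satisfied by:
  {m: True, g: True}
  {m: True, g: False}
  {g: True, m: False}


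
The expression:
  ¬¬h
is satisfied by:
  {h: True}


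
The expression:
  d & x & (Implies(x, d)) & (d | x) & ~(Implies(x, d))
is never true.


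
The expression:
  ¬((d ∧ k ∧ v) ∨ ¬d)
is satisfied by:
  {d: True, k: False, v: False}
  {v: True, d: True, k: False}
  {k: True, d: True, v: False}


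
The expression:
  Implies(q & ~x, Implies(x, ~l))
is always true.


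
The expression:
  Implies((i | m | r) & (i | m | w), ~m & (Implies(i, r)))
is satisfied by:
  {r: True, i: False, m: False}
  {i: False, m: False, r: False}
  {r: True, i: True, m: False}


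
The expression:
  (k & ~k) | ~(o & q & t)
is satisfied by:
  {o: False, t: False, q: False}
  {q: True, o: False, t: False}
  {t: True, o: False, q: False}
  {q: True, t: True, o: False}
  {o: True, q: False, t: False}
  {q: True, o: True, t: False}
  {t: True, o: True, q: False}


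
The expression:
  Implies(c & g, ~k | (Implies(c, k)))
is always true.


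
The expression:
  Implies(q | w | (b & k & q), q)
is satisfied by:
  {q: True, w: False}
  {w: False, q: False}
  {w: True, q: True}


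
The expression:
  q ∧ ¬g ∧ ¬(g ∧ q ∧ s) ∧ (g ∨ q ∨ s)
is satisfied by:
  {q: True, g: False}


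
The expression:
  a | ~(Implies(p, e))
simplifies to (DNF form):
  a | (p & ~e)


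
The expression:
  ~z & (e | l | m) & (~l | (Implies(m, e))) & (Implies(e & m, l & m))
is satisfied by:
  {e: True, l: True, m: False, z: False}
  {e: True, m: False, l: False, z: False}
  {l: True, e: False, m: False, z: False}
  {e: True, m: True, l: True, z: False}
  {m: True, e: False, l: False, z: False}


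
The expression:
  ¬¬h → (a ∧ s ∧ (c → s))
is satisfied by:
  {a: True, s: True, h: False}
  {a: True, s: False, h: False}
  {s: True, a: False, h: False}
  {a: False, s: False, h: False}
  {a: True, h: True, s: True}


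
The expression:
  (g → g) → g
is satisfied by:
  {g: True}


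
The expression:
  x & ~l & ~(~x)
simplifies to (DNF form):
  x & ~l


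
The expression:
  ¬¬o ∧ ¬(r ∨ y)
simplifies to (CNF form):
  o ∧ ¬r ∧ ¬y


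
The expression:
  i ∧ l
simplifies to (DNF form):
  i ∧ l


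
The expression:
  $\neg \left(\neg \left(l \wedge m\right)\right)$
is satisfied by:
  {m: True, l: True}


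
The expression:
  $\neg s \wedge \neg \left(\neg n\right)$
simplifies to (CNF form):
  $n \wedge \neg s$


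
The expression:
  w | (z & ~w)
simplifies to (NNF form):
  w | z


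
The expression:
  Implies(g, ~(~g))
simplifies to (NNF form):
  True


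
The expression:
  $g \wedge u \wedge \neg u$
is never true.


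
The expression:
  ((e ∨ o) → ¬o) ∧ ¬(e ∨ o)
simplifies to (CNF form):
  ¬e ∧ ¬o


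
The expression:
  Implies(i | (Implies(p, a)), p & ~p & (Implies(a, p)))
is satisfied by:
  {p: True, i: False, a: False}


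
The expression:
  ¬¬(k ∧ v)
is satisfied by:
  {k: True, v: True}


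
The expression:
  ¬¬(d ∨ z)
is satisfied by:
  {d: True, z: True}
  {d: True, z: False}
  {z: True, d: False}


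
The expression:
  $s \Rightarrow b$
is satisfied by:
  {b: True, s: False}
  {s: False, b: False}
  {s: True, b: True}


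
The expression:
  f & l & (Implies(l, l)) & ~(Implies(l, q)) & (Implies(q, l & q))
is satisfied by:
  {f: True, l: True, q: False}


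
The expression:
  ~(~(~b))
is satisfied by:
  {b: False}


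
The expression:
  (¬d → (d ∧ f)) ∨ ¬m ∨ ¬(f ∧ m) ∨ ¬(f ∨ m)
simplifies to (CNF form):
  d ∨ ¬f ∨ ¬m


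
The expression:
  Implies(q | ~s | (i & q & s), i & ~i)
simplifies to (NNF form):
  s & ~q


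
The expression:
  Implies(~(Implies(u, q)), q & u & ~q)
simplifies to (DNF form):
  q | ~u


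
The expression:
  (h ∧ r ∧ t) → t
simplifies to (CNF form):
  True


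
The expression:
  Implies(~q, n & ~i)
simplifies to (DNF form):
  q | (n & ~i)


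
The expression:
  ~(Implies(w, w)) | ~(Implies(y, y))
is never true.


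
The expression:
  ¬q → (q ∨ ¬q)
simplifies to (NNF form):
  True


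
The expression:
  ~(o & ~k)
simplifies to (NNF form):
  k | ~o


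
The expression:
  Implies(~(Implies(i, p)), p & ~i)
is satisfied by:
  {p: True, i: False}
  {i: False, p: False}
  {i: True, p: True}


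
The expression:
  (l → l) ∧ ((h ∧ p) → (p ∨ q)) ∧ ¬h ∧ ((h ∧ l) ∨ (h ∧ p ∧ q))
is never true.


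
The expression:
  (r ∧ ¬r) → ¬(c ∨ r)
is always true.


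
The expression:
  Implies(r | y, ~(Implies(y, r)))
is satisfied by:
  {r: False}


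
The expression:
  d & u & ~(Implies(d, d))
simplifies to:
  False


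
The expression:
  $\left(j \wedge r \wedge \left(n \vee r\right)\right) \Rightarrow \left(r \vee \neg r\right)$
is always true.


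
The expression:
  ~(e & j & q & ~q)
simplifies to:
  True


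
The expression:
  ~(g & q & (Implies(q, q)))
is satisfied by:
  {g: False, q: False}
  {q: True, g: False}
  {g: True, q: False}


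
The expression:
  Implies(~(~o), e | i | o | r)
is always true.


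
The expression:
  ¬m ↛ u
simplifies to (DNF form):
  u ∨ ¬m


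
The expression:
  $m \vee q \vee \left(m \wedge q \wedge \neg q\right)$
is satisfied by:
  {q: True, m: True}
  {q: True, m: False}
  {m: True, q: False}


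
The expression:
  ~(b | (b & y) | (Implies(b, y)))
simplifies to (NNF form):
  False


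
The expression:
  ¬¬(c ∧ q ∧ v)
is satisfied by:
  {c: True, q: True, v: True}


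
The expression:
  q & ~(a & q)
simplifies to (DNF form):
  q & ~a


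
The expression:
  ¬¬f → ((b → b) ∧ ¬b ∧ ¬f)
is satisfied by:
  {f: False}


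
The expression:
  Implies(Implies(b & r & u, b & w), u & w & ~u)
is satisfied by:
  {r: True, b: True, u: True, w: False}


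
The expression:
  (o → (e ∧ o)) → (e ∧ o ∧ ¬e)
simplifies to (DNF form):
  o ∧ ¬e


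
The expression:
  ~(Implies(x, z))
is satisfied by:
  {x: True, z: False}


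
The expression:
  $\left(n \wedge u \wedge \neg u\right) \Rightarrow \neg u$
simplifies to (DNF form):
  $\text{True}$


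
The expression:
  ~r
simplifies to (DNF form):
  ~r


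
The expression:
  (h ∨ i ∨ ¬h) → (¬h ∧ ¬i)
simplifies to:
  ¬h ∧ ¬i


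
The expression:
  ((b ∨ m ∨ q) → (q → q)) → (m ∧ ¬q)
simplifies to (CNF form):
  m ∧ ¬q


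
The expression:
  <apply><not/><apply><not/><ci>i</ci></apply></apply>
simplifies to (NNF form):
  <ci>i</ci>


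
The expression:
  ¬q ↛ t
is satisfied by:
  {t: True, q: False}
  {q: False, t: False}
  {q: True, t: True}


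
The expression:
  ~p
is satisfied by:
  {p: False}


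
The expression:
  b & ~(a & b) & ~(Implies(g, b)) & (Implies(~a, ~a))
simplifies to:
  False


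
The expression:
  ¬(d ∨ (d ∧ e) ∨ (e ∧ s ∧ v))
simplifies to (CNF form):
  ¬d ∧ (¬e ∨ ¬s ∨ ¬v)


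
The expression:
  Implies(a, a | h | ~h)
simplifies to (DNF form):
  True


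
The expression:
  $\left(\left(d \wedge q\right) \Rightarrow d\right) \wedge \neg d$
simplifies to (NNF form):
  $\neg d$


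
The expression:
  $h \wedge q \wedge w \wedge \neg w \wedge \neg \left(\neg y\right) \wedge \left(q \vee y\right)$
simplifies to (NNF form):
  $\text{False}$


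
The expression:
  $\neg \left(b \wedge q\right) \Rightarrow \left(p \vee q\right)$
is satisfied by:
  {q: True, p: True}
  {q: True, p: False}
  {p: True, q: False}


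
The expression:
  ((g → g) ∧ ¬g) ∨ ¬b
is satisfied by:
  {g: False, b: False}
  {b: True, g: False}
  {g: True, b: False}


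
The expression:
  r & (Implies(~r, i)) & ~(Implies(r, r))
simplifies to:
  False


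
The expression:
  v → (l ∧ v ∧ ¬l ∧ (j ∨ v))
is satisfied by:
  {v: False}


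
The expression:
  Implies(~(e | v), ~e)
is always true.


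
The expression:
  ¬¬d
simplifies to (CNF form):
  d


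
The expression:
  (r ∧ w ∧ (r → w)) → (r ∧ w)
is always true.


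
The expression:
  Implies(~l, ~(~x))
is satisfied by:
  {x: True, l: True}
  {x: True, l: False}
  {l: True, x: False}


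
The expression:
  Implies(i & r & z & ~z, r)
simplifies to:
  True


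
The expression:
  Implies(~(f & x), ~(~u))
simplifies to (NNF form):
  u | (f & x)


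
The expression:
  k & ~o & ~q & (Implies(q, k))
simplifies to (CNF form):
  k & ~o & ~q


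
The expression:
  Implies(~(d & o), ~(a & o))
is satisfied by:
  {d: True, o: False, a: False}
  {o: False, a: False, d: False}
  {a: True, d: True, o: False}
  {a: True, o: False, d: False}
  {d: True, o: True, a: False}
  {o: True, d: False, a: False}
  {a: True, o: True, d: True}


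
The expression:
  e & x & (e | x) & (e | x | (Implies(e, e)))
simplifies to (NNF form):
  e & x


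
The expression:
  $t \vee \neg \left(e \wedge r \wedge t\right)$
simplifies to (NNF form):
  $\text{True}$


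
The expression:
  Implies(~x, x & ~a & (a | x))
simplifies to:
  x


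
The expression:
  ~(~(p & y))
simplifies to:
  p & y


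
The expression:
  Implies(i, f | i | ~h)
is always true.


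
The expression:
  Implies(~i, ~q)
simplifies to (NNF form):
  i | ~q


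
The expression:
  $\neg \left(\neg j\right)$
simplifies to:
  $j$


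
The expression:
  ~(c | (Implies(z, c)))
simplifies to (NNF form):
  z & ~c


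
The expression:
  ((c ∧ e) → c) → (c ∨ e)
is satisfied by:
  {c: True, e: True}
  {c: True, e: False}
  {e: True, c: False}


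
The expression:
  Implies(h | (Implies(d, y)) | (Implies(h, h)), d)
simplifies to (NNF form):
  d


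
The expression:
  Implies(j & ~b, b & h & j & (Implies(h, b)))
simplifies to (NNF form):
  b | ~j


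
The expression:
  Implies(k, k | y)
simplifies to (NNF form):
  True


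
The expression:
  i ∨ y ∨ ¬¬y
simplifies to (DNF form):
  i ∨ y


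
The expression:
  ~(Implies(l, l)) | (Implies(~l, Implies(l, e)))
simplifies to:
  True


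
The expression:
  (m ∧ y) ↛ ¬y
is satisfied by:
  {m: True, y: True}


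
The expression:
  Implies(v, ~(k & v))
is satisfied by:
  {k: False, v: False}
  {v: True, k: False}
  {k: True, v: False}


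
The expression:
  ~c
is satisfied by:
  {c: False}


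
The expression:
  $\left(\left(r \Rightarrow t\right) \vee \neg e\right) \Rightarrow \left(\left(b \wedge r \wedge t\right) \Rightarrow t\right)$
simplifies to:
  $\text{True}$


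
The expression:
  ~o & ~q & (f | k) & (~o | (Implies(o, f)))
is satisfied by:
  {k: True, f: True, q: False, o: False}
  {k: True, q: False, o: False, f: False}
  {f: True, q: False, o: False, k: False}


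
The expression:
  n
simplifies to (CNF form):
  n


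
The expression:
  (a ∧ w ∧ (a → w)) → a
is always true.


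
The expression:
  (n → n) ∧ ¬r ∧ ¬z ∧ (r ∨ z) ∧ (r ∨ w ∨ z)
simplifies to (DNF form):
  False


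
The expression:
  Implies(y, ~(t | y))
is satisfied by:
  {y: False}


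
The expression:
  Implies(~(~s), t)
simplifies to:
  t | ~s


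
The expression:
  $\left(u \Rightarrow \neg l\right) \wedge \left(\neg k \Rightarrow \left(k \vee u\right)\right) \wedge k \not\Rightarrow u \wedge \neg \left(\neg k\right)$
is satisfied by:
  {k: True, u: False}


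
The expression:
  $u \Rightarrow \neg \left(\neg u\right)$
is always true.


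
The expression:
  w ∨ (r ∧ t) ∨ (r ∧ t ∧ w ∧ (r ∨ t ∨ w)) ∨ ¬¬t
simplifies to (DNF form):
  t ∨ w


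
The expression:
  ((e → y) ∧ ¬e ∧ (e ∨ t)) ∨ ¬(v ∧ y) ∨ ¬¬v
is always true.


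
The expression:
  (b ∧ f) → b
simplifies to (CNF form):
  True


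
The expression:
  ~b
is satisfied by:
  {b: False}


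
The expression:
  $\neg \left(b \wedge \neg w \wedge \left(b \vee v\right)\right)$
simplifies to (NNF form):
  $w \vee \neg b$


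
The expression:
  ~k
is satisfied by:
  {k: False}


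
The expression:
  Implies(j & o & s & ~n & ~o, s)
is always true.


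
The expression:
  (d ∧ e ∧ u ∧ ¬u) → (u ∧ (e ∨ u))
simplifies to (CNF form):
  True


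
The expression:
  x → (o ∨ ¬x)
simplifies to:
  o ∨ ¬x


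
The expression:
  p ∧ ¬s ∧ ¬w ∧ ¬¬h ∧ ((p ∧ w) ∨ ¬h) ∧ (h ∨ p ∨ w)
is never true.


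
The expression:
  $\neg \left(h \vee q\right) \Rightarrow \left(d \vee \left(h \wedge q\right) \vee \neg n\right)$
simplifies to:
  $d \vee h \vee q \vee \neg n$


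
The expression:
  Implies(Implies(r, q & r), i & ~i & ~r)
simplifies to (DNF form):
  r & ~q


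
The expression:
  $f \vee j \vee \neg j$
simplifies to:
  $\text{True}$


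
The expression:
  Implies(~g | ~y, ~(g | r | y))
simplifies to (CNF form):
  (g | ~r) & (g | ~y) & (y | ~g)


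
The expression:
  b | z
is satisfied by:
  {b: True, z: True}
  {b: True, z: False}
  {z: True, b: False}


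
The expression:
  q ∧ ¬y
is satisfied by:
  {q: True, y: False}


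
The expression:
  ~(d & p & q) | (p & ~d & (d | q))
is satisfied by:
  {p: False, q: False, d: False}
  {d: True, p: False, q: False}
  {q: True, p: False, d: False}
  {d: True, q: True, p: False}
  {p: True, d: False, q: False}
  {d: True, p: True, q: False}
  {q: True, p: True, d: False}


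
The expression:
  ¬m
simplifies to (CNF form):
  ¬m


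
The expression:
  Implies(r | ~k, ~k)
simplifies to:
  ~k | ~r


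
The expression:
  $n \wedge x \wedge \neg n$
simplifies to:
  $\text{False}$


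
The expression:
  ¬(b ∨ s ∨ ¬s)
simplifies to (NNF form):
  False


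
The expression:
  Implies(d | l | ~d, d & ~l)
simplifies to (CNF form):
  d & ~l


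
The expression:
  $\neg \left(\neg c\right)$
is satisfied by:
  {c: True}


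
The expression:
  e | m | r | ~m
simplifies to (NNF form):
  True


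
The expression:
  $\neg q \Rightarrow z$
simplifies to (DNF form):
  $q \vee z$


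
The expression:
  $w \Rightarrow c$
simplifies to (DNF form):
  $c \vee \neg w$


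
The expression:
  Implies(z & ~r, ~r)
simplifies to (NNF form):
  True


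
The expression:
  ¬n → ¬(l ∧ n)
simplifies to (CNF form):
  True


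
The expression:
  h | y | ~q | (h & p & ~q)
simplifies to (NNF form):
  h | y | ~q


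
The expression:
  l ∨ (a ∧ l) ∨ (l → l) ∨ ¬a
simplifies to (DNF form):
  True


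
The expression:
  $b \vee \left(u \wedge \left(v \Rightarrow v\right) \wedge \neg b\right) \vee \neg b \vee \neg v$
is always true.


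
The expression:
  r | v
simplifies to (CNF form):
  r | v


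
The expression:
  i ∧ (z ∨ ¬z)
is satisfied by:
  {i: True}


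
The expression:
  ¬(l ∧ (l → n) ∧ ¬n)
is always true.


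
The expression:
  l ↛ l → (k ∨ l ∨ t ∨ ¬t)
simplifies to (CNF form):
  True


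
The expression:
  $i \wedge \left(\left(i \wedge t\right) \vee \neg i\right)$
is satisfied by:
  {t: True, i: True}


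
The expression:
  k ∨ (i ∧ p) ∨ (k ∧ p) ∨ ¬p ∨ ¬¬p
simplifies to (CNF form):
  True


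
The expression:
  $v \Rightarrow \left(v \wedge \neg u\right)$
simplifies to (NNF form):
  $\neg u \vee \neg v$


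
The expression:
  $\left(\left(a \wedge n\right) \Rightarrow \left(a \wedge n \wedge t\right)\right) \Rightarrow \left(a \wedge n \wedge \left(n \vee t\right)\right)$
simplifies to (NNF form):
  $a \wedge n$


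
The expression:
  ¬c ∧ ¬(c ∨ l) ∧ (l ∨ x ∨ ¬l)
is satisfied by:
  {l: False, c: False}


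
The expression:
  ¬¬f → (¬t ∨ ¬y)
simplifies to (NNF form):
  ¬f ∨ ¬t ∨ ¬y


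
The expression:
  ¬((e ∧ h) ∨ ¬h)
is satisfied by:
  {h: True, e: False}


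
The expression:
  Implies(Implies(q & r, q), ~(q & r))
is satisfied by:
  {q: False, r: False}
  {r: True, q: False}
  {q: True, r: False}


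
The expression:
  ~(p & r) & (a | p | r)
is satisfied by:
  {a: True, p: False, r: False}
  {r: True, a: True, p: False}
  {r: True, a: False, p: False}
  {p: True, a: True, r: False}
  {p: True, a: False, r: False}


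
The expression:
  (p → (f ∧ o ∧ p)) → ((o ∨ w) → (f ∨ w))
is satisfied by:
  {p: True, w: True, f: True, o: False}
  {p: True, w: True, f: False, o: False}
  {p: True, f: True, w: False, o: False}
  {p: True, f: False, w: False, o: False}
  {w: True, f: True, p: False, o: False}
  {w: True, p: False, f: False, o: False}
  {w: False, f: True, p: False, o: False}
  {w: False, p: False, f: False, o: False}
  {p: True, o: True, w: True, f: True}
  {p: True, o: True, w: True, f: False}
  {p: True, o: True, f: True, w: False}
  {p: True, o: True, f: False, w: False}
  {o: True, w: True, f: True, p: False}
  {o: True, w: True, f: False, p: False}
  {o: True, f: True, w: False, p: False}


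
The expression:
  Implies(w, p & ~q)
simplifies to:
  ~w | (p & ~q)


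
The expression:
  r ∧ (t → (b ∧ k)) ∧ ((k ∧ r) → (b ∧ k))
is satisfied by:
  {b: True, r: True, t: False, k: False}
  {r: True, b: False, t: False, k: False}
  {b: True, k: True, r: True, t: False}
  {b: True, k: True, t: True, r: True}


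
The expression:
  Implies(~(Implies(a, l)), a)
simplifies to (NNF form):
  True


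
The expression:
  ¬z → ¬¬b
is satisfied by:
  {b: True, z: True}
  {b: True, z: False}
  {z: True, b: False}


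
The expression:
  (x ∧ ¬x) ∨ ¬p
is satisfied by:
  {p: False}


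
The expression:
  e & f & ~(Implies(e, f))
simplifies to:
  False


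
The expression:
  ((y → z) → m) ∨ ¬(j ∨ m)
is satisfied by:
  {m: True, y: True, j: False, z: False}
  {m: True, y: False, j: False, z: False}
  {z: True, m: True, y: True, j: False}
  {z: True, m: True, y: False, j: False}
  {y: True, z: False, m: False, j: False}
  {y: False, z: False, m: False, j: False}
  {z: True, y: True, m: False, j: False}
  {z: True, y: False, m: False, j: False}
  {j: True, m: True, y: True, z: False}
  {j: True, m: True, y: False, z: False}
  {j: True, z: True, m: True, y: True}
  {j: True, z: True, m: True, y: False}
  {j: True, y: True, m: False, z: False}


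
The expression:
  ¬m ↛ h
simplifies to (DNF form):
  h ∨ ¬m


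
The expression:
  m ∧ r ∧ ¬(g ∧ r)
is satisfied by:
  {r: True, m: True, g: False}


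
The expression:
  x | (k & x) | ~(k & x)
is always true.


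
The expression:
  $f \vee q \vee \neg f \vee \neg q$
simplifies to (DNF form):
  $\text{True}$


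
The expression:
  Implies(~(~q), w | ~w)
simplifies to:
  True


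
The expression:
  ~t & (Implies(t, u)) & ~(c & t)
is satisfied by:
  {t: False}


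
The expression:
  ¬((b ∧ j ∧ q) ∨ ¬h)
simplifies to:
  h ∧ (¬b ∨ ¬j ∨ ¬q)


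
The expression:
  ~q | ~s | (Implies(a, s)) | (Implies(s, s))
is always true.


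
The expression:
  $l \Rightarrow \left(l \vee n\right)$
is always true.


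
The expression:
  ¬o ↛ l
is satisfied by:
  {l: True, o: False}
  {o: False, l: False}
  {o: True, l: True}


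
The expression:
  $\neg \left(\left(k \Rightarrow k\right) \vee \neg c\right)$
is never true.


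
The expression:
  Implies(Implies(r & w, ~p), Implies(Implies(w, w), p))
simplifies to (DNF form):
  p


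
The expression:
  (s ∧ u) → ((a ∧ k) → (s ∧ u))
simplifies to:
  True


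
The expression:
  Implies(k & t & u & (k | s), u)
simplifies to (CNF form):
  True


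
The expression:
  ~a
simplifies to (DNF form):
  ~a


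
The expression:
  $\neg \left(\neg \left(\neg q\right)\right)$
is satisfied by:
  {q: False}


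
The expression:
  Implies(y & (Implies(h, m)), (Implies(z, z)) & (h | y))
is always true.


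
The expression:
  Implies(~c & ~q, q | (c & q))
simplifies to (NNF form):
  c | q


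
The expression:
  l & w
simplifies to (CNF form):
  l & w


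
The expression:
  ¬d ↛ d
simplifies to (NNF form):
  True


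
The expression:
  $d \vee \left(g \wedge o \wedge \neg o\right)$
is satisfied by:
  {d: True}


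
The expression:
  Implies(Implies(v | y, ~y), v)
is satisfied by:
  {y: True, v: True}
  {y: True, v: False}
  {v: True, y: False}


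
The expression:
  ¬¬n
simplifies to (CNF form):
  n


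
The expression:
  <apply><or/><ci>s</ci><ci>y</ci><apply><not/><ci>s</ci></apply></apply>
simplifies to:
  <true/>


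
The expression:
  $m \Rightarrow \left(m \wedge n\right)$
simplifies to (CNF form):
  $n \vee \neg m$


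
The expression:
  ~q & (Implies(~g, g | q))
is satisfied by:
  {g: True, q: False}


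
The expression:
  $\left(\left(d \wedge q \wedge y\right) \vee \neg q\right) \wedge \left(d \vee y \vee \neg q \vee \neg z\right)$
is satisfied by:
  {y: True, d: True, q: False}
  {y: True, d: False, q: False}
  {d: True, y: False, q: False}
  {y: False, d: False, q: False}
  {y: True, q: True, d: True}


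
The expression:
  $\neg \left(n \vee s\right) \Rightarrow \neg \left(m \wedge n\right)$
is always true.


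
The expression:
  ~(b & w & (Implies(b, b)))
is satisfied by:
  {w: False, b: False}
  {b: True, w: False}
  {w: True, b: False}


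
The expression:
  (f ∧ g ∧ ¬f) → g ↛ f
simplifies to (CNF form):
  True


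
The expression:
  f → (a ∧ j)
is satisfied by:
  {j: True, a: True, f: False}
  {j: True, a: False, f: False}
  {a: True, j: False, f: False}
  {j: False, a: False, f: False}
  {f: True, j: True, a: True}


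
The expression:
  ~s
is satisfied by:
  {s: False}


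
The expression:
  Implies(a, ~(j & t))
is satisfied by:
  {t: False, a: False, j: False}
  {j: True, t: False, a: False}
  {a: True, t: False, j: False}
  {j: True, a: True, t: False}
  {t: True, j: False, a: False}
  {j: True, t: True, a: False}
  {a: True, t: True, j: False}


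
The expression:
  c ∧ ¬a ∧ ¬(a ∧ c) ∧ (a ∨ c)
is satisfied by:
  {c: True, a: False}


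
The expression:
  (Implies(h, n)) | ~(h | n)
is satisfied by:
  {n: True, h: False}
  {h: False, n: False}
  {h: True, n: True}


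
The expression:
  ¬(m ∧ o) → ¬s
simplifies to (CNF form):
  (m ∨ ¬s) ∧ (o ∨ ¬s)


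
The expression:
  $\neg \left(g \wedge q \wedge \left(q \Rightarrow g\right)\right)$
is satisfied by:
  {g: False, q: False}
  {q: True, g: False}
  {g: True, q: False}


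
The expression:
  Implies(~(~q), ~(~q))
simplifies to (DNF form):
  True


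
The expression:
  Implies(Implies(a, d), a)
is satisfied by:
  {a: True}


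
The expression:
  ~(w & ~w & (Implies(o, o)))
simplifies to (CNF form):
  True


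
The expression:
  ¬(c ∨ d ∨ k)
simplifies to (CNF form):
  ¬c ∧ ¬d ∧ ¬k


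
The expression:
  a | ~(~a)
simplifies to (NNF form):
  a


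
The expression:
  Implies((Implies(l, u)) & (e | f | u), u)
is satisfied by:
  {l: True, u: True, e: False, f: False}
  {f: True, l: True, u: True, e: False}
  {l: True, u: True, e: True, f: False}
  {f: True, l: True, u: True, e: True}
  {l: True, e: False, u: False, f: False}
  {l: True, f: True, e: False, u: False}
  {l: True, e: True, u: False, f: False}
  {l: True, f: True, e: True, u: False}
  {u: True, f: False, e: False, l: False}
  {f: True, u: True, e: False, l: False}
  {u: True, e: True, f: False, l: False}
  {f: True, u: True, e: True, l: False}
  {f: False, e: False, u: False, l: False}


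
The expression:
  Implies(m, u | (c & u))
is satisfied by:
  {u: True, m: False}
  {m: False, u: False}
  {m: True, u: True}


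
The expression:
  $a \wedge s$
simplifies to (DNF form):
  $a \wedge s$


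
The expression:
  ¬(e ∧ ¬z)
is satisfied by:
  {z: True, e: False}
  {e: False, z: False}
  {e: True, z: True}


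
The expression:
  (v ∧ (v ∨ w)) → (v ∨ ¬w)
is always true.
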